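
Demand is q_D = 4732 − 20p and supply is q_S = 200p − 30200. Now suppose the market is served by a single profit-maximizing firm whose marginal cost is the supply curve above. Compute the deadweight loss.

In inverse form: demand p = 236.6 − 0.05q, supply p = 151 + 0.005q.
Competitive equilibrium: 236.6 − 0.05q = 151 + 0.005q → q* = 1556.3636, p* = 158.7818.
Marginal revenue: MR = 236.6 − 0.1q. Set MR = MC: 236.6 − 0.1q = 151 + 0.005q → q_m = 815.2381.
Price p_m = 236.6 − 0.05·815.2381 = 195.8381; MC(q_m) = 151 + 0.005·815.2381 = 155.0762.
Competitive q* = 1556.3636, so Δq = 741.1255; wedge = 195.8381 − 155.0762 = 40.7619.
The triangle = ½ × 741.1255 × 40.7619 = 15104.84.

15104.84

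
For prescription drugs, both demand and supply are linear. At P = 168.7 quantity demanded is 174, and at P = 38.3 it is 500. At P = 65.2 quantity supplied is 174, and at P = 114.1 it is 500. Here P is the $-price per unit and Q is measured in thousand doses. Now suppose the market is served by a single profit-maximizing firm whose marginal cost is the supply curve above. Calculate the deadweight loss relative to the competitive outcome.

Demand slope = (38.3 − 168.7)/(500 − 174) = −0.4, so P = 238.3 − 0.4Q.
Supply slope = (114.1 − 65.2)/(500 − 174) = 0.15, so P = 39.1 + 0.15Q.
Competitive equilibrium: 238.3 − 0.4Q = 39.1 + 0.15Q → Q* = 362.1818, P* = 93.4273.
Marginal revenue: MR = 238.3 − 0.8Q. Set MR = MC: 238.3 − 0.8Q = 39.1 + 0.15Q → Q_m = 209.6842.
Price P_m = 238.3 − 0.4·209.6842 = 154.4263; MC(Q_m) = 39.1 + 0.15·209.6842 = 70.5526.
Competitive Q* = 362.1818, so ΔQ = 152.4976; wedge = 154.4263 − 70.5526 = 83.8737.
DWL = ½ × 152.4976 × 83.8737 = $6395.27 thousand.

$6395.27 thousand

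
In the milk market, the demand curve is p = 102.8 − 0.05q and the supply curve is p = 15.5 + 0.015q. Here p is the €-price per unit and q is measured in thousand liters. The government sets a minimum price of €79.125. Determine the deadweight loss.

Competitive equilibrium: 102.8 − 0.05q = 15.5 + 0.015q → q* = 1343.0769, p* = 35.6462.
At the floor p = 79.125, quantity demanded = (102.8 − 79.125)/0.05 = 473.5.
Sellers' marginal cost at q' = 473.5: 15.5 + 0.015·473.5 = 22.6025.
Δq = 1343.0769 − 473.5 = 869.5769; wedge = 79.125 − 22.6025 = 56.5225.
The triangle = ½ × 869.5769 × 56.5225 = €24575.33 thousand.

€24575.33 thousand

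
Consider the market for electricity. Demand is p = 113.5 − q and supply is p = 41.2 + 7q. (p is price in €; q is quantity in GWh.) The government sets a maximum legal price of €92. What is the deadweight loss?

€12.68

Competitive equilibrium: 113.5 − q = 41.2 + 7q → q* = 9.0375, p* = 104.4625.
At the ceiling p = 92, quantity supplied = (92 − 41.2)/7 = 7.2571.
Willingness to pay at q' = 7.2571: 113.5 − 1·7.2571 = 106.2429.
Δq = 9.0375 − 7.2571 = 1.7804; wedge = 106.2429 − 92 = 14.2429.
DWL = ½ × 1.7804 × 14.2429 = €12.68.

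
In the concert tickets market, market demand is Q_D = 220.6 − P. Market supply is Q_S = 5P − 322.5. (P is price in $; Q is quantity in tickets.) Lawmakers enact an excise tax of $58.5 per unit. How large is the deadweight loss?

$1425.94

In inverse form: demand P = 220.6 − Q, supply P = 64.5 + 0.2Q.
Competitive equilibrium: 220.6 − Q = 64.5 + 0.2Q → Q* = 130.0833, P* = 90.5167.
With the tax, the buyer price exceeds the seller price by 58.5: (220.6 − Q) − (64.5 + 0.2Q) = 58.5 → Q' = 81.3333.
ΔQ = 130.0833 − 81.3333 = 48.75; the wedge equals the tax, 58.5.
Deadweight loss = ½ × 48.75 × 58.5 = $1425.94.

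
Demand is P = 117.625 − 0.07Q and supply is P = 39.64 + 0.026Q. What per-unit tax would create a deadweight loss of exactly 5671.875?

33

Competitive equilibrium: 117.625 − 0.07Q = 39.64 + 0.026Q → Q* = 812.3438, P* = 60.7609.
A tax t gives ΔQ = t/0.096 and wedge t, so DWL = t²/0.192.
t²/0.192 = 5671.875 → t² = 1089 → t = 33.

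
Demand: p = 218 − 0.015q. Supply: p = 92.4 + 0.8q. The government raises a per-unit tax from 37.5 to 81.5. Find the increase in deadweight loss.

3212.27

Competitive equilibrium: 218 − 0.015q = 92.4 + 0.8q → q* = 154.1104, p* = 215.6883.
For a per-unit tax t: Δq = t/0.815, so DWL = ½·t·(t/0.815) = t²/1.63.
At t = 37.5: DWL = 862.73. At t = 81.5: DWL = 4075.
Increase = 4075 − 862.73 = 3212.27.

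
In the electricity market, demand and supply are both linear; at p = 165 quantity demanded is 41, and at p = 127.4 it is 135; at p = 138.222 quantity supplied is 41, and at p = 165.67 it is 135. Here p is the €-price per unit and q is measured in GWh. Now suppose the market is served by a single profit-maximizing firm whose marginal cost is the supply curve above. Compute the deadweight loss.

€294.87

Demand slope = (127.4 − 165)/(135 − 41) = −0.4, so p = 181.4 − 0.4q.
Supply slope = (165.67 − 138.222)/(135 − 41) = 0.292, so p = 126.25 + 0.292q.
Competitive equilibrium: 181.4 − 0.4q = 126.25 + 0.292q → q* = 79.6965, p* = 149.5214.
Marginal revenue: MR = 181.4 − 0.8q. Set MR = MC: 181.4 − 0.8q = 126.25 + 0.292q → q_m = 50.5037.
Price p_m = 181.4 − 0.4·50.5037 = 161.1985; MC(q_m) = 126.25 + 0.292·50.5037 = 140.9971.
Competitive q* = 79.6965, so Δq = 29.1928; wedge = 161.1985 − 140.9971 = 20.2014.
The triangle = ½ × 29.1928 × 20.2014 = €294.87.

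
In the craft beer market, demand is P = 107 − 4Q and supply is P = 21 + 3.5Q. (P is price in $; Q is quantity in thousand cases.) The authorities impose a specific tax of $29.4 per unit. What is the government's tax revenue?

Competitive equilibrium: 107 − 4Q = 21 + 3.5Q → Q* = 11.46667, P* = 61.13333.
With the tax, the buyer price exceeds the seller price by 29.4: (107 − 4Q) − (21 + 3.5Q) = 29.4 → Q' = 7.54667.
Tax revenue = 29.4 × 7.54667 = $221.872 thousand.

$221.872 thousand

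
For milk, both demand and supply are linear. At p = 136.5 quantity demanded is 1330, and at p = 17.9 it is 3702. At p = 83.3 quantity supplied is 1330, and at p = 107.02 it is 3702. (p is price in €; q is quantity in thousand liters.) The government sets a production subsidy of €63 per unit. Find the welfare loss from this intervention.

€33075 thousand

Demand slope = (17.9 − 136.5)/(3702 − 1330) = −0.05, so p = 203 − 0.05q.
Supply slope = (107.02 − 83.3)/(3702 − 1330) = 0.01, so p = 70 + 0.01q.
Competitive equilibrium: 203 − 0.05q = 70 + 0.01q → q* = 2216.6667, p* = 92.1667.
The subsidy lowers effective supply by 63: p = 7 + 0.01q.
New quantity: 203 − 0.05q = 7 + 0.01q → q' = 3266.6667.
Overproduction Δq = 3266.6667 − 2216.6667 = 1050; wedge = subsidy = 63.
DWL = ½ × 1050 × 63 = €33075 thousand.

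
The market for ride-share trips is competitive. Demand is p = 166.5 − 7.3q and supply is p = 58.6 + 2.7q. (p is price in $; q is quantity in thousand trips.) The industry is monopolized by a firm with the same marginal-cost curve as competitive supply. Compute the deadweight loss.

Competitive equilibrium: 166.5 − 7.3q = 58.6 + 2.7q → q* = 10.79, p* = 87.733.
Marginal revenue: MR = 166.5 − 14.6q. Set MR = MC: 166.5 − 14.6q = 58.6 + 2.7q → q_m = 6.237.
Price p_m = 166.5 − 7.3·6.237 = 120.9699; MC(q_m) = 58.6 + 2.7·6.237 = 75.4399.
Competitive q* = 10.79, so Δq = 4.553; wedge = 120.9699 − 75.4399 = 45.53.
Deadweight loss = ½ × 4.553 × 45.53 = $103.65 thousand.

$103.65 thousand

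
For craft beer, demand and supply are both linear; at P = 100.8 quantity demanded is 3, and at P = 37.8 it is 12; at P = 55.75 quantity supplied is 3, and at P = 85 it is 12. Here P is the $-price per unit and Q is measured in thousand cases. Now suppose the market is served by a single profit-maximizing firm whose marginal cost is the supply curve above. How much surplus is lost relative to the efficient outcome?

$46.15 thousand

Demand slope = (37.8 − 100.8)/(12 − 3) = −7, so P = 121.8 − 7Q.
Supply slope = (85 − 55.75)/(12 − 3) = 3.25, so P = 46 + 3.25Q.
Competitive equilibrium: 121.8 − 7Q = 46 + 3.25Q → Q* = 7.3951, P* = 70.0341.
Marginal revenue: MR = 121.8 − 14Q. Set MR = MC: 121.8 − 14Q = 46 + 3.25Q → Q_m = 4.3942.
Price P_m = 121.8 − 7·4.3942 = 91.0406; MC(Q_m) = 46 + 3.25·4.3942 = 60.2812.
Competitive Q* = 7.3951, so ΔQ = 3.0009; wedge = 91.0406 − 60.2812 = 30.7594.
Deadweight loss = ½ × 3.0009 × 30.7594 = $46.15 thousand.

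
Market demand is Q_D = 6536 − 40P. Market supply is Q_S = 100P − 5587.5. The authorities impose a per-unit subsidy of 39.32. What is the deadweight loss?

22086.61

In inverse form: demand P = 163.4 − 0.025Q, supply P = 55.875 + 0.01Q.
Competitive equilibrium: 163.4 − 0.025Q = 55.875 + 0.01Q → Q* = 3072.14286, P* = 86.59643.
The subsidy lowers effective supply by 39.32: P = 16.555 + 0.01Q.
New quantity: 163.4 − 0.025Q = 16.555 + 0.01Q → Q' = 4195.57143.
Overproduction ΔQ = 4195.57143 − 3072.14286 = 1123.42857; wedge = subsidy = 39.32.
Welfare loss = ½ × 1123.42857 × 39.32 = 22086.61.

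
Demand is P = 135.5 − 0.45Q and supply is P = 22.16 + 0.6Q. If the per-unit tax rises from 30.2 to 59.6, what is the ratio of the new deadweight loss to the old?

3.895

Competitive equilibrium: 135.5 − 0.45Q = 22.16 + 0.6Q → Q* = 107.9429, P* = 86.9257.
For a per-unit tax t: ΔQ = t/1.05, so DWL = ½·t·(t/1.05) = t²/2.1.
At t = 30.2: DWL = 434.305. At t = 59.6: DWL = 1691.505.
Ratio = (59.6/30.2)² = 3.895.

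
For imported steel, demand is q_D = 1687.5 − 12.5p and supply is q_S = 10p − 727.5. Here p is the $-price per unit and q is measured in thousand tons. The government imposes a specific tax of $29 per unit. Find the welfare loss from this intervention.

In inverse form: demand p = 135 − 0.08q, supply p = 72.75 + 0.1q.
Competitive equilibrium: 135 − 0.08q = 72.75 + 0.1q → q* = 345.8333, p* = 107.3333.
With the tax, the buyer price exceeds the seller price by 29: (135 − 0.08q) − (72.75 + 0.1q) = 29 → q' = 184.7222.
Δq = 345.8333 − 184.7222 = 161.1111; the wedge equals the tax, 29.
Deadweight loss = ½ × 161.1111 × 29 = $2336.11 thousand.

$2336.11 thousand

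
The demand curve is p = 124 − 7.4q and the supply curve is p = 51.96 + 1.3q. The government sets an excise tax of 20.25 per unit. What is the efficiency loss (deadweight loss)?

Competitive equilibrium: 124 − 7.4q = 51.96 + 1.3q → q* = 8.2805, p* = 62.7246.
With the tax, the buyer price exceeds the seller price by 20.25: (124 − 7.4q) − (51.96 + 1.3q) = 20.25 → q' = 5.9529.
Δq = 8.2805 − 5.9529 = 2.3276; the wedge equals the tax, 20.25.
Welfare loss = ½ × 2.3276 × 20.25 = 23.57.

23.57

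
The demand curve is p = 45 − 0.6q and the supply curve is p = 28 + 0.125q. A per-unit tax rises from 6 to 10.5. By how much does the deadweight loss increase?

51.21

Competitive equilibrium: 45 − 0.6q = 28 + 0.125q → q* = 23.4483, p* = 30.931.
For a per-unit tax t: Δq = t/0.725, so DWL = ½·t·(t/0.725) = t²/1.45.
At t = 6: DWL = 24.828. At t = 10.5: DWL = 76.034.
Increase = 76.034 − 24.828 = 51.21.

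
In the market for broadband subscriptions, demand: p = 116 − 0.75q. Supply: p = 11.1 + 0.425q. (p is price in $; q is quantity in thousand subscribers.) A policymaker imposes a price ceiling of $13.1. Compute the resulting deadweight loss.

$4201.92 thousand

Competitive equilibrium: 116 − 0.75q = 11.1 + 0.425q → q* = 89.2766, p* = 49.0426.
At the ceiling p = 13.1, quantity supplied = (13.1 − 11.1)/0.425 = 4.7059.
Willingness to pay at q' = 4.7059: 116 − 0.75·4.7059 = 112.4706.
Δq = 89.2766 − 4.7059 = 84.5707; wedge = 112.4706 − 13.1 = 99.3706.
The triangle = ½ × 84.5707 × 99.3706 = $4201.92 thousand.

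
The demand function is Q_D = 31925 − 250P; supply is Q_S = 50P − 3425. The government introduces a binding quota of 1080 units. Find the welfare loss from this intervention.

23074.13

In inverse form: demand P = 127.7 − 0.004Q, supply P = 68.5 + 0.02Q.
Competitive equilibrium: 127.7 − 0.004Q = 68.5 + 0.02Q → Q* = 2466.6667, P* = 117.8333.
At Q = 1080: demand price = 127.7 − 0.004·1080 = 123.38; supply price = 68.5 + 0.02·1080 = 90.1.
ΔQ = 2466.6667 − 1080 = 1386.6667; wedge = 123.38 − 90.1 = 33.28.
The triangle = ½ × 1386.6667 × 33.28 = 23074.13.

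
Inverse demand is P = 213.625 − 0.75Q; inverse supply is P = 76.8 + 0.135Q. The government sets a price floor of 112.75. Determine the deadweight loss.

178.85

Competitive equilibrium: 213.625 − 0.75Q = 76.8 + 0.135Q → Q* = 154.6045, P* = 97.6716.
At the floor P = 112.75, quantity demanded = (213.625 − 112.75)/0.75 = 134.5.
Sellers' marginal cost at Q' = 134.5: 76.8 + 0.135·134.5 = 94.9575.
ΔQ = 154.6045 − 134.5 = 20.1045; wedge = 112.75 − 94.9575 = 17.7925.
DWL = ½ × 20.1045 × 17.7925 = 178.85.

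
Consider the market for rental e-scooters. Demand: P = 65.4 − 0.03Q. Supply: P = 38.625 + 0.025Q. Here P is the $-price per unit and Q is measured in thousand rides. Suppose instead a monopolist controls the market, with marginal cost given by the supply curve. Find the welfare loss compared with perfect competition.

Competitive equilibrium: 65.4 − 0.03Q = 38.625 + 0.025Q → Q* = 486.8182, P* = 50.7955.
Marginal revenue: MR = 65.4 − 0.06Q. Set MR = MC: 65.4 − 0.06Q = 38.625 + 0.025Q → Q_m = 315.
Price P_m = 65.4 − 0.03·315 = 55.95; MC(Q_m) = 38.625 + 0.025·315 = 46.5.
Competitive Q* = 486.8182, so ΔQ = 171.8182; wedge = 55.95 − 46.5 = 9.45.
Deadweight loss = ½ × 171.8182 × 9.45 = $811.84 thousand.

$811.84 thousand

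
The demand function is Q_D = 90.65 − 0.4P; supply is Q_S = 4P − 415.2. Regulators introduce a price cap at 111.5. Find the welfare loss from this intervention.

In inverse form: demand P = 226.625 − 2.5Q, supply P = 103.8 + 0.25Q.
Competitive equilibrium: 226.625 − 2.5Q = 103.8 + 0.25Q → Q* = 44.66364, P* = 114.96591.
At the ceiling P = 111.5, quantity supplied = (111.5 − 103.8)/0.25 = 30.8.
Willingness to pay at Q' = 30.8: 226.625 − 2.5·30.8 = 149.625.
ΔQ = 44.66364 − 30.8 = 13.86364; wedge = 149.625 − 111.5 = 38.125.
Welfare loss = ½ × 13.86364 × 38.125 = 264.28.

264.28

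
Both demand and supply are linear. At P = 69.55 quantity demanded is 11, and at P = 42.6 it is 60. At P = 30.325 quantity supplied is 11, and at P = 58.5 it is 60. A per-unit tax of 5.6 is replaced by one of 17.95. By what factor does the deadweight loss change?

10.274

Demand slope = (42.6 − 69.55)/(60 − 11) = −0.55, so P = 75.6 − 0.55Q.
Supply slope = (58.5 − 30.325)/(60 − 11) = 0.575, so P = 24 + 0.575Q.
Competitive equilibrium: 75.6 − 0.55Q = 24 + 0.575Q → Q* = 45.8667, P* = 50.3733.
For a per-unit tax t: ΔQ = t/1.125, so DWL = ½·t·(t/1.125) = t²/2.25.
At t = 5.6: DWL = 13.938. At t = 17.95: DWL = 143.201.
Ratio = (17.95/5.6)² = 10.274.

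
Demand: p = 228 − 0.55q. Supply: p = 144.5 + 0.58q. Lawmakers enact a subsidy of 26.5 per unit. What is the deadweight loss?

Competitive equilibrium: 228 − 0.55q = 144.5 + 0.58q → q* = 73.8938, p* = 187.3584.
The subsidy lowers effective supply by 26.5: p = 118 + 0.58q.
New quantity: 228 − 0.55q = 118 + 0.58q → q' = 97.3451.
Overproduction Δq = 97.3451 − 73.8938 = 23.4513; wedge = subsidy = 26.5.
The triangle = ½ × 23.4513 × 26.5 = 310.73.

310.73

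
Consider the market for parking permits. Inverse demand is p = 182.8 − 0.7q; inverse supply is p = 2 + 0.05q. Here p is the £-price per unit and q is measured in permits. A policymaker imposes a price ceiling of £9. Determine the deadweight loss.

Competitive equilibrium: 182.8 − 0.7q = 2 + 0.05q → q* = 241.0667, p* = 14.0533.
At the ceiling p = 9, quantity supplied = (9 − 2)/0.05 = 140.
Willingness to pay at q' = 140: 182.8 − 0.7·140 = 84.8.
Δq = 241.0667 − 140 = 101.0667; wedge = 84.8 − 9 = 75.8.
Deadweight loss = ½ × 101.0667 × 75.8 = £3830.43.

£3830.43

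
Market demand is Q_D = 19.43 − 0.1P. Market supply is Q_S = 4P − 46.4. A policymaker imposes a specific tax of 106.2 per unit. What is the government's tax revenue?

In inverse form: demand P = 194.3 − 10Q, supply P = 11.6 + 0.25Q.
Competitive equilibrium: 194.3 − 10Q = 11.6 + 0.25Q → Q* = 17.8244, P* = 16.0561.
With the tax, the buyer price exceeds the seller price by 106.2: (194.3 − 10Q) − (11.6 + 0.25Q) = 106.2 → Q' = 7.4634.
Tax revenue = 106.2 × 7.4634 = 792.61.

792.61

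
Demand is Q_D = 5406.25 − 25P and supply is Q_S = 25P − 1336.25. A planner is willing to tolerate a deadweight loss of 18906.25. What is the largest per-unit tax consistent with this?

In inverse form: demand P = 216.25 − 0.04Q, supply P = 53.45 + 0.04Q.
Competitive equilibrium: 216.25 − 0.04Q = 53.45 + 0.04Q → Q* = 2035, P* = 134.85.
A tax t gives ΔQ = t/0.08 and wedge t, so DWL = t²/0.16.
t²/0.16 = 18906.25 → t² = 3025 → t = 55.

55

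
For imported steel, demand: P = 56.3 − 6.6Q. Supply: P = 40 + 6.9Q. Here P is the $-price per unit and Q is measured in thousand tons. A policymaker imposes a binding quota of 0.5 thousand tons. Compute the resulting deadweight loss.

Competitive equilibrium: 56.3 − 6.6Q = 40 + 6.9Q → Q* = 1.2074, P* = 48.3311.
At Q = 0.5: demand price = 56.3 − 6.6·0.5 = 53; supply price = 40 + 6.9·0.5 = 43.45.
ΔQ = 1.2074 − 0.5 = 0.7074; wedge = 53 − 43.45 = 9.55.
DWL = ½ × 0.7074 × 9.55 = $3.38 thousand.

$3.38 thousand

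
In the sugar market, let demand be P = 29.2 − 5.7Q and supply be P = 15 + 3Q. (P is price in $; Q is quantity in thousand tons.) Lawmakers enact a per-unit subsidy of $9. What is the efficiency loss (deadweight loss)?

Competitive equilibrium: 29.2 − 5.7Q = 15 + 3Q → Q* = 1.6322, P* = 19.8966.
The subsidy lowers effective supply by 9: P = 6 + 3Q.
New quantity: 29.2 − 5.7Q = 6 + 3Q → Q' = 2.6667.
Overproduction ΔQ = 2.6667 − 1.6322 = 1.0345; wedge = subsidy = 9.
Deadweight loss = ½ × 1.0345 × 9 = $4.66 thousand.

$4.66 thousand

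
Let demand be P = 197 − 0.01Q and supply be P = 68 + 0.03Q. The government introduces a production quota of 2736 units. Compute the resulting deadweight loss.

4782.42

Competitive equilibrium: 197 − 0.01Q = 68 + 0.03Q → Q* = 3225, P* = 164.75.
At Q = 2736: demand price = 197 − 0.01·2736 = 169.64; supply price = 68 + 0.03·2736 = 150.08.
ΔQ = 3225 − 2736 = 489; wedge = 169.64 − 150.08 = 19.56.
Welfare loss = ½ × 489 × 19.56 = 4782.42.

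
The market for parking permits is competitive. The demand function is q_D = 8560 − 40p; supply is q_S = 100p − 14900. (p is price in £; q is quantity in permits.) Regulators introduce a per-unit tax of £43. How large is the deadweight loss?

£26414.29

In inverse form: demand p = 214 − 0.025q, supply p = 149 + 0.01q.
Competitive equilibrium: 214 − 0.025q = 149 + 0.01q → q* = 1857.1429, p* = 167.5714.
With the tax, the buyer price exceeds the seller price by 43: (214 − 0.025q) − (149 + 0.01q) = 43 → q' = 628.5714.
Δq = 1857.1429 − 628.5714 = 1228.5715; the wedge equals the tax, 43.
The triangle = ½ × 1228.5715 × 43 = £26414.29.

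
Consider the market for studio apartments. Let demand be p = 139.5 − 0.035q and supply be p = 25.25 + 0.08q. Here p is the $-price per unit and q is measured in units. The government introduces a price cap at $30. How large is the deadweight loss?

$50171.56

Competitive equilibrium: 139.5 − 0.035q = 25.25 + 0.08q → q* = 993.47826, p* = 104.72826.
At the ceiling p = 30, quantity supplied = (30 − 25.25)/0.08 = 59.375.
Willingness to pay at q' = 59.375: 139.5 − 0.035·59.375 = 137.42188.
Δq = 993.47826 − 59.375 = 934.10326; wedge = 137.42188 − 30 = 107.42188.
Deadweight loss = ½ × 934.10326 × 107.42188 = $50171.56.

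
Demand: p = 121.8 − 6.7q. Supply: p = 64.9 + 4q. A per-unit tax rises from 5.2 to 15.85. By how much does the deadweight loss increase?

Competitive equilibrium: 121.8 − 6.7q = 64.9 + 4q → q* = 5.3178, p* = 86.171.
For a per-unit tax t: Δq = t/10.7, so DWL = ½·t·(t/10.7) = t²/21.4.
At t = 5.2: DWL = 1.264. At t = 15.85: DWL = 11.739.
Increase = 11.739 − 1.264 = 10.48.

10.48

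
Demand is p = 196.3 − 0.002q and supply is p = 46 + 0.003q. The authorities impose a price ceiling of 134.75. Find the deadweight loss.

568.03

Competitive equilibrium: 196.3 − 0.002q = 46 + 0.003q → q* = 30060, p* = 136.18.
At the ceiling p = 134.75, quantity supplied = (134.75 − 46)/0.003 = 29583.33333.
Willingness to pay at q' = 29583.33333: 196.3 − 0.002·29583.33333 = 137.13333.
Δq = 30060 − 29583.33333 = 476.66667; wedge = 137.13333 − 134.75 = 2.38333.
DWL = ½ × 476.66667 × 2.38333 = 568.03.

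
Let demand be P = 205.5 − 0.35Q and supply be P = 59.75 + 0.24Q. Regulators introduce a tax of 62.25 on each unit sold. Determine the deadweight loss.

Competitive equilibrium: 205.5 − 0.35Q = 59.75 + 0.24Q → Q* = 247.0339, P* = 119.0381.
With the tax, the buyer price exceeds the seller price by 62.25: (205.5 − 0.35Q) − (59.75 + 0.24Q) = 62.25 → Q' = 141.5254.
ΔQ = 247.0339 − 141.5254 = 105.5085; the wedge equals the tax, 62.25.
The triangle = ½ × 105.5085 × 62.25 = 3283.95.

3283.95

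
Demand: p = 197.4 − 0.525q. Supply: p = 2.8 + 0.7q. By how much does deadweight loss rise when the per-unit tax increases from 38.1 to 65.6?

1163.98

Competitive equilibrium: 197.4 − 0.525q = 2.8 + 0.7q → q* = 158.8571, p* = 114.
For a per-unit tax t: Δq = t/1.225, so DWL = ½·t·(t/1.225) = t²/2.45.
At t = 38.1: DWL = 592.494. At t = 65.6: DWL = 1756.473.
Increase = 1756.473 − 592.494 = 1163.98.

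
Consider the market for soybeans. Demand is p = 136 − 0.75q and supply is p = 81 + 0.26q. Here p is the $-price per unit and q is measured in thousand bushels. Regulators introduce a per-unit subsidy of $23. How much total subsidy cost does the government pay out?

Competitive equilibrium: 136 − 0.75q = 81 + 0.26q → q* = 54.4554, p* = 95.1584.
The subsidy lowers effective supply by 23: p = 58 + 0.26q.
New quantity: 136 − 0.75q = 58 + 0.26q → q' = 77.2277.
Total subsidy cost = 23 × 77.2277 = $1776.24 thousand.

$1776.24 thousand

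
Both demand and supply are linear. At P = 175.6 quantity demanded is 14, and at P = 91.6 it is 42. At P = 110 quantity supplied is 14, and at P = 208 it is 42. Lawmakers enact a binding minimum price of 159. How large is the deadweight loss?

67.55

Demand slope = (91.6 − 175.6)/(42 − 14) = −3, so P = 217.6 − 3Q.
Supply slope = (208 − 110)/(42 − 14) = 3.5, so P = 61 + 3.5Q.
Competitive equilibrium: 217.6 − 3Q = 61 + 3.5Q → Q* = 24.0923, P* = 145.3231.
At the floor P = 159, quantity demanded = (217.6 − 159)/3 = 19.5333.
Sellers' marginal cost at Q' = 19.5333: 61 + 3.5·19.5333 = 129.3666.
ΔQ = 24.0923 − 19.5333 = 4.559; wedge = 159 − 129.3666 = 29.6334.
Welfare loss = ½ × 4.559 × 29.6334 = 67.55.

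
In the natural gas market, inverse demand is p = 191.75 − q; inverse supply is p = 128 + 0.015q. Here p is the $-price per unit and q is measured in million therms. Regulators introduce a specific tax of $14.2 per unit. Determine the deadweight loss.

Competitive equilibrium: 191.75 − q = 128 + 0.015q → q* = 62.8079, p* = 128.9421.
With the tax, the buyer price exceeds the seller price by 14.2: (191.75 − q) − (128 + 0.015q) = 14.2 → q' = 48.8177.
Δq = 62.8079 − 48.8177 = 13.9902; the wedge equals the tax, 14.2.
Welfare loss = ½ × 13.9902 × 14.2 = $99.33 million.

$99.33 million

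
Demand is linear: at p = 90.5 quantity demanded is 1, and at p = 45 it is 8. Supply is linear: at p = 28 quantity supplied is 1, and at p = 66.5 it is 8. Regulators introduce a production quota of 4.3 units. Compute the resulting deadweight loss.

Demand slope = (45 − 90.5)/(8 − 1) = −6.5, so p = 97 − 6.5q.
Supply slope = (66.5 − 28)/(8 − 1) = 5.5, so p = 22.5 + 5.5q.
Competitive equilibrium: 97 − 6.5q = 22.5 + 5.5q → q* = 6.2083, p* = 56.6458.
At q = 4.3: demand price = 97 − 6.5·4.3 = 69.05; supply price = 22.5 + 5.5·4.3 = 46.15.
Δq = 6.2083 − 4.3 = 1.9083; wedge = 69.05 − 46.15 = 22.9.
Deadweight loss = ½ × 1.9083 × 22.9 = 21.85.

21.85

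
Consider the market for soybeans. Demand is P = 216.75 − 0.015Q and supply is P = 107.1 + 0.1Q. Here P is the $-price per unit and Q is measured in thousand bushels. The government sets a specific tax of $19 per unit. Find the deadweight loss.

$1569.57 thousand

Competitive equilibrium: 216.75 − 0.015Q = 107.1 + 0.1Q → Q* = 953.4783, P* = 202.4478.
With the tax, the buyer price exceeds the seller price by 19: (216.75 − 0.015Q) − (107.1 + 0.1Q) = 19 → Q' = 788.2609.
ΔQ = 953.4783 − 788.2609 = 165.2174; the wedge equals the tax, 19.
Welfare loss = ½ × 165.2174 × 19 = $1569.57 thousand.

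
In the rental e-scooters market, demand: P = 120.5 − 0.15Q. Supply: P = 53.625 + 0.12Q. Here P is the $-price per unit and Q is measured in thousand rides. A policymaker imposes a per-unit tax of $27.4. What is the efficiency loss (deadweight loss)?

Competitive equilibrium: 120.5 − 0.15Q = 53.625 + 0.12Q → Q* = 247.6852, P* = 83.3472.
With the tax, the buyer price exceeds the seller price by 27.4: (120.5 − 0.15Q) − (53.625 + 0.12Q) = 27.4 → Q' = 146.2037.
ΔQ = 247.6852 − 146.2037 = 101.4815; the wedge equals the tax, 27.4.
Welfare loss = ½ × 101.4815 × 27.4 = $1390.30 thousand.

$1390.30 thousand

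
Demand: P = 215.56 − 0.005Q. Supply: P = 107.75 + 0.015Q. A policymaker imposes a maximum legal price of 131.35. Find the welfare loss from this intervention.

Competitive equilibrium: 215.56 − 0.005Q = 107.75 + 0.015Q → Q* = 5390.5, P* = 188.6075.
At the ceiling P = 131.35, quantity supplied = (131.35 − 107.75)/0.015 = 1573.33333.
Willingness to pay at Q' = 1573.33333: 215.56 − 0.005·1573.33333 = 207.69333.
ΔQ = 5390.5 − 1573.33333 = 3817.16667; wedge = 207.69333 − 131.35 = 76.34333.
The triangle = ½ × 3817.16667 × 76.34333 = 145707.61.

145707.61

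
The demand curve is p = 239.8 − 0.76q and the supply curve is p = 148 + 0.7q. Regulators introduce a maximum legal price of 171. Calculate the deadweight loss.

657.86

Competitive equilibrium: 239.8 − 0.76q = 148 + 0.7q → q* = 62.8767, p* = 192.0137.
At the ceiling p = 171, quantity supplied = (171 − 148)/0.7 = 32.8571.
Willingness to pay at q' = 32.8571: 239.8 − 0.76·32.8571 = 214.8286.
Δq = 62.8767 − 32.8571 = 30.0196; wedge = 214.8286 − 171 = 43.8286.
The triangle = ½ × 30.0196 × 43.8286 = 657.86.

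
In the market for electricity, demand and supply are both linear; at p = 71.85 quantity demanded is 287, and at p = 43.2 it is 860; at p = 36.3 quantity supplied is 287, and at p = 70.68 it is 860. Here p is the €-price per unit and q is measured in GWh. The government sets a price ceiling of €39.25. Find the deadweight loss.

€4129.64

Demand slope = (43.2 − 71.85)/(860 − 287) = −0.05, so p = 86.2 − 0.05q.
Supply slope = (70.68 − 36.3)/(860 − 287) = 0.06, so p = 19.08 + 0.06q.
Competitive equilibrium: 86.2 − 0.05q = 19.08 + 0.06q → q* = 610.1818, p* = 55.6909.
At the ceiling p = 39.25, quantity supplied = (39.25 − 19.08)/0.06 = 336.1667.
Willingness to pay at q' = 336.1667: 86.2 − 0.05·336.1667 = 69.3917.
Δq = 610.1818 − 336.1667 = 274.0151; wedge = 69.3917 − 39.25 = 30.1417.
Deadweight loss = ½ × 274.0151 × 30.1417 = €4129.64.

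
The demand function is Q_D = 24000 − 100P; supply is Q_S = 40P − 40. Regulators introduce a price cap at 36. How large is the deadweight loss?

515714.29

In inverse form: demand P = 240 − 0.01Q, supply P = 1 + 0.025Q.
Competitive equilibrium: 240 − 0.01Q = 1 + 0.025Q → Q* = 6828.57143, P* = 171.71429.
At the ceiling P = 36, quantity supplied = (36 − 1)/0.025 = 1400.
Willingness to pay at Q' = 1400: 240 − 0.01·1400 = 226.
ΔQ = 6828.57143 − 1400 = 5428.57143; wedge = 226 − 36 = 190.
DWL = ½ × 5428.57143 × 190 = 515714.29.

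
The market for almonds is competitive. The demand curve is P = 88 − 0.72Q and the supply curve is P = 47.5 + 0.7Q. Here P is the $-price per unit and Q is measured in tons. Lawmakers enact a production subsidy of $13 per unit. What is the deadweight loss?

Competitive equilibrium: 88 − 0.72Q = 47.5 + 0.7Q → Q* = 28.5211, P* = 67.4648.
The subsidy lowers effective supply by 13: P = 34.5 + 0.7Q.
New quantity: 88 − 0.72Q = 34.5 + 0.7Q → Q' = 37.6761.
Overproduction ΔQ = 37.6761 − 28.5211 = 9.155; wedge = subsidy = 13.
Welfare loss = ½ × 9.155 × 13 = $59.51.

$59.51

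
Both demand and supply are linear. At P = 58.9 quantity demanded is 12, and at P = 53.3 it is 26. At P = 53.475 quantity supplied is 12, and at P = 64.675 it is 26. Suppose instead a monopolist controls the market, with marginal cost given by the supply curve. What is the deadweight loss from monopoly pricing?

Demand slope = (53.3 − 58.9)/(26 − 12) = −0.4, so P = 63.7 − 0.4Q.
Supply slope = (64.675 − 53.475)/(26 − 12) = 0.8, so P = 43.875 + 0.8Q.
Competitive equilibrium: 63.7 − 0.4Q = 43.875 + 0.8Q → Q* = 16.5208, P* = 57.0917.
Marginal revenue: MR = 63.7 − 0.8Q. Set MR = MC: 63.7 − 0.8Q = 43.875 + 0.8Q → Q_m = 12.3906.
Price P_m = 63.7 − 0.4·12.3906 = 58.7438; MC(Q_m) = 43.875 + 0.8·12.3906 = 53.7875.
Competitive Q* = 16.5208, so ΔQ = 4.1302; wedge = 58.7438 − 53.7875 = 4.9563.
Deadweight loss = ½ × 4.1302 × 4.9563 = 10.24.

10.24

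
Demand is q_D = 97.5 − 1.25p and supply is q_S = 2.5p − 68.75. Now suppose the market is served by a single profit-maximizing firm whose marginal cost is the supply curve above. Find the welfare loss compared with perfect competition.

170.02

In inverse form: demand p = 78 − 0.8q, supply p = 27.5 + 0.4q.
Competitive equilibrium: 78 − 0.8q = 27.5 + 0.4q → q* = 42.0833, p* = 44.3333.
Marginal revenue: MR = 78 − 1.6q. Set MR = MC: 78 − 1.6q = 27.5 + 0.4q → q_m = 25.25.
Price p_m = 78 − 0.8·25.25 = 57.8; MC(q_m) = 27.5 + 0.4·25.25 = 37.6.
Competitive q* = 42.0833, so Δq = 16.8333; wedge = 57.8 − 37.6 = 20.2.
The triangle = ½ × 16.8333 × 20.2 = 170.02.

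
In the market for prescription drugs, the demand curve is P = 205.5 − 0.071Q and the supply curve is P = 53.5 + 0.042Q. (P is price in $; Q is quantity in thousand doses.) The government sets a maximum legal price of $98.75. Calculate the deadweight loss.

$4050.54 thousand

Competitive equilibrium: 205.5 − 0.071Q = 53.5 + 0.042Q → Q* = 1345.13274, P* = 109.99558.
At the ceiling P = 98.75, quantity supplied = (98.75 − 53.5)/0.042 = 1077.38095.
Willingness to pay at Q' = 1077.38095: 205.5 − 0.071·1077.38095 = 129.00595.
ΔQ = 1345.13274 − 1077.38095 = 267.75179; wedge = 129.00595 − 98.75 = 30.25595.
Deadweight loss = ½ × 267.75179 × 30.25595 = $4050.54 thousand.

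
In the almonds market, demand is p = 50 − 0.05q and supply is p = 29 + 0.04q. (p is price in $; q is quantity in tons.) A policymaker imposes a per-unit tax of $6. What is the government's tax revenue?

Competitive equilibrium: 50 − 0.05q = 29 + 0.04q → q* = 233.3333, p* = 38.3333.
With the tax, the buyer price exceeds the seller price by 6: (50 − 0.05q) − (29 + 0.04q) = 6 → q' = 166.6667.
Tax revenue = 6 × 166.6667 = $1000.

$1000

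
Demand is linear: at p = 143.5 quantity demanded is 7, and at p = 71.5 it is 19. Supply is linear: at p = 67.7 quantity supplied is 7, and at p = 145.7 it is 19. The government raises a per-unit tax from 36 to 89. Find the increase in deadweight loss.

265

Demand slope = (71.5 − 143.5)/(19 − 7) = −6, so p = 185.5 − 6q.
Supply slope = (145.7 − 67.7)/(19 − 7) = 6.5, so p = 22.2 + 6.5q.
Competitive equilibrium: 185.5 − 6q = 22.2 + 6.5q → q* = 13.064, p* = 107.116.
For a per-unit tax t: Δq = t/12.5, so DWL = ½·t·(t/12.5) = t²/25.
At t = 36: DWL = 51.84. At t = 89: DWL = 316.84.
Increase = 316.84 − 51.84 = 265.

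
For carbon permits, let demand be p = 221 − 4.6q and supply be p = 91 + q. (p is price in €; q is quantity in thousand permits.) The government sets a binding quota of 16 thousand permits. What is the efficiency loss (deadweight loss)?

€145.73 thousand

Competitive equilibrium: 221 − 4.6q = 91 + q → q* = 23.2143, p* = 114.2143.
At q = 16: demand price = 221 − 4.6·16 = 147.4; supply price = 91 + 1·16 = 107.
Δq = 23.2143 − 16 = 7.2143; wedge = 147.4 − 107 = 40.4.
DWL = ½ × 7.2143 × 40.4 = €145.73 thousand.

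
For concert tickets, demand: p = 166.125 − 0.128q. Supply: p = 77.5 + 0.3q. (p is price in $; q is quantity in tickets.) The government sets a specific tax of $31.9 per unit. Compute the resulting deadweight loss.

$1188.80

Competitive equilibrium: 166.125 − 0.128q = 77.5 + 0.3q → q* = 207.0678, p* = 139.6203.
With the tax, the buyer price exceeds the seller price by 31.9: (166.125 − 0.128q) − (77.5 + 0.3q) = 31.9 → q' = 132.535.
Δq = 207.0678 − 132.535 = 74.5328; the wedge equals the tax, 31.9.
The triangle = ½ × 74.5328 × 31.9 = $1188.80.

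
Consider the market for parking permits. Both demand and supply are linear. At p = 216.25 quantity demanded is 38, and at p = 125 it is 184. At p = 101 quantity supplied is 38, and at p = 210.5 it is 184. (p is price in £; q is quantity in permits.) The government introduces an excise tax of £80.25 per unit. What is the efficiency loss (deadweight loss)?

£2341.84

Demand slope = (125 − 216.25)/(184 − 38) = −0.625, so p = 240 − 0.625q.
Supply slope = (210.5 − 101)/(184 − 38) = 0.75, so p = 72.5 + 0.75q.
Competitive equilibrium: 240 − 0.625q = 72.5 + 0.75q → q* = 121.8182, p* = 163.8636.
With the tax, the buyer price exceeds the seller price by 80.25: (240 − 0.625q) − (72.5 + 0.75q) = 80.25 → q' = 63.4545.
Δq = 121.8182 − 63.4545 = 58.3637; the wedge equals the tax, 80.25.
Welfare loss = ½ × 58.3637 × 80.25 = £2341.84.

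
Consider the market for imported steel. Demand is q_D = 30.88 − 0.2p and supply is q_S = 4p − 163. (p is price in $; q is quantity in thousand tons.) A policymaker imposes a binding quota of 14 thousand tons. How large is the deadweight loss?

In inverse form: demand p = 154.4 − 5q, supply p = 40.75 + 0.25q.
Competitive equilibrium: 154.4 − 5q = 40.75 + 0.25q → q* = 21.6476, p* = 46.1619.
At q = 14: demand price = 154.4 − 5·14 = 84.4; supply price = 40.75 + 0.25·14 = 44.25.
Δq = 21.6476 − 14 = 7.6476; wedge = 84.4 − 44.25 = 40.15.
Welfare loss = ½ × 7.6476 × 40.15 = $153.53 thousand.

$153.53 thousand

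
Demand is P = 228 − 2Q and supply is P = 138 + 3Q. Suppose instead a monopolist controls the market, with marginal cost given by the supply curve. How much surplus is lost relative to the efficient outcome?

Competitive equilibrium: 228 − 2Q = 138 + 3Q → Q* = 18, P* = 192.
Marginal revenue: MR = 228 − 4Q. Set MR = MC: 228 − 4Q = 138 + 3Q → Q_m = 12.8571.
Price P_m = 228 − 2·12.8571 = 202.2858; MC(Q_m) = 138 + 3·12.8571 = 176.5713.
Competitive Q* = 18, so ΔQ = 5.1429; wedge = 202.2858 − 176.5713 = 25.7145.
Welfare loss = ½ × 5.1429 × 25.7145 = 66.12.

66.12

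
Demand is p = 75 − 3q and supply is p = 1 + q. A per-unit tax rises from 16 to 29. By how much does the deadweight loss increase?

Competitive equilibrium: 75 − 3q = 1 + q → q* = 18.5, p* = 19.5.
For a per-unit tax t: Δq = t/4, so DWL = ½·t·(t/4) = t²/8.
At t = 16: DWL = 32. At t = 29: DWL = 105.125.
Increase = 105.125 − 32 = 73.125.

73.125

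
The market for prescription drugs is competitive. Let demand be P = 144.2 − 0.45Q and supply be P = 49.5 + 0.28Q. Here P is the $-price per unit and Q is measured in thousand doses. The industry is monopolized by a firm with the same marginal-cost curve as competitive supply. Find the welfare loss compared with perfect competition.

Competitive equilibrium: 144.2 − 0.45Q = 49.5 + 0.28Q → Q* = 129.726, P* = 85.8233.
Marginal revenue: MR = 144.2 − 0.9Q. Set MR = MC: 144.2 − 0.9Q = 49.5 + 0.28Q → Q_m = 80.2542.
Price P_m = 144.2 − 0.45·80.2542 = 108.0856; MC(Q_m) = 49.5 + 0.28·80.2542 = 71.9712.
Competitive Q* = 129.726, so ΔQ = 49.4718; wedge = 108.0856 − 71.9712 = 36.1144.
DWL = ½ × 49.4718 × 36.1144 = $893.32 thousand.

$893.32 thousand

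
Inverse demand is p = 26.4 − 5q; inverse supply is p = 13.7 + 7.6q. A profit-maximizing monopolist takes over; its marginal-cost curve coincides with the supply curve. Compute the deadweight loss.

0.52

Competitive equilibrium: 26.4 − 5q = 13.7 + 7.6q → q* = 1.0079, p* = 21.3603.
Marginal revenue: MR = 26.4 − 10q. Set MR = MC: 26.4 − 10q = 13.7 + 7.6q → q_m = 0.7216.
Price p_m = 26.4 − 5·0.7216 = 22.792; MC(q_m) = 13.7 + 7.6·0.7216 = 19.1842.
Competitive q* = 1.0079, so Δq = 0.2863; wedge = 22.792 − 19.1842 = 3.6078.
The triangle = ½ × 0.2863 × 3.6078 = 0.52.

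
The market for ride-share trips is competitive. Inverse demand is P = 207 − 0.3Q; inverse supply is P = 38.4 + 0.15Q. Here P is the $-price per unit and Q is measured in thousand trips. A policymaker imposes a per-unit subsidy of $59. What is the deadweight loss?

Competitive equilibrium: 207 − 0.3Q = 38.4 + 0.15Q → Q* = 374.6667, P* = 94.6.
The subsidy lowers effective supply by 59: P = 0.15Q − 20.6.
New quantity: 207 − 0.3Q = 0.15Q − 20.6 → Q' = 505.7778.
Overproduction ΔQ = 505.7778 − 374.6667 = 131.1111; wedge = subsidy = 59.
DWL = ½ × 131.1111 × 59 = $3867.78 thousand.

$3867.78 thousand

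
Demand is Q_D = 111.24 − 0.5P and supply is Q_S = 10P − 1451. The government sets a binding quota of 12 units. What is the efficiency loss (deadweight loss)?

In inverse form: demand P = 222.48 − 2Q, supply P = 145.1 + 0.1Q.
Competitive equilibrium: 222.48 − 2Q = 145.1 + 0.1Q → Q* = 36.8476, P* = 148.7848.
At Q = 12: demand price = 222.48 − 2·12 = 198.48; supply price = 145.1 + 0.1·12 = 146.3.
ΔQ = 36.8476 − 12 = 24.8476; wedge = 198.48 − 146.3 = 52.18.
Welfare loss = ½ × 24.8476 × 52.18 = 648.27.

648.27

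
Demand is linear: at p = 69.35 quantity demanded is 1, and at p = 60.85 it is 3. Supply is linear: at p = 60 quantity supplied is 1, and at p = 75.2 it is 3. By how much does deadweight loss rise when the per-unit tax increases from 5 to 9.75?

2.96

Demand slope = (60.85 − 69.35)/(3 − 1) = −4.25, so p = 73.6 − 4.25q.
Supply slope = (75.2 − 60)/(3 − 1) = 7.6, so p = 52.4 + 7.6q.
Competitive equilibrium: 73.6 − 4.25q = 52.4 + 7.6q → q* = 1.789, p* = 65.9966.
For a per-unit tax t: Δq = t/11.85, so DWL = ½·t·(t/11.85) = t²/23.7.
At t = 5: DWL = 1.055. At t = 9.75: DWL = 4.011.
Increase = 4.011 − 1.055 = 2.96.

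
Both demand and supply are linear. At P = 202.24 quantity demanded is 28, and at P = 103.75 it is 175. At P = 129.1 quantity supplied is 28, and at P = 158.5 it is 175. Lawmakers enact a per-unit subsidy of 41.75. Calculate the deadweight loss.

Demand slope = (103.75 − 202.24)/(175 − 28) = −0.67, so P = 221 − 0.67Q.
Supply slope = (158.5 − 129.1)/(175 − 28) = 0.2, so P = 123.5 + 0.2Q.
Competitive equilibrium: 221 − 0.67Q = 123.5 + 0.2Q → Q* = 112.069, P* = 145.9138.
The subsidy lowers effective supply by 41.75: P = 81.75 + 0.2Q.
New quantity: 221 − 0.67Q = 81.75 + 0.2Q → Q' = 160.0575.
Overproduction ΔQ = 160.0575 − 112.069 = 47.9885; wedge = subsidy = 41.75.
DWL = ½ × 47.9885 × 41.75 = 1001.76.

1001.76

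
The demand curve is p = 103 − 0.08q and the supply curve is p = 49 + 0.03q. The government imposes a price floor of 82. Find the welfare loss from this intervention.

Competitive equilibrium: 103 − 0.08q = 49 + 0.03q → q* = 490.9091, p* = 63.7273.
At the floor p = 82, quantity demanded = (103 − 82)/0.08 = 262.5.
Sellers' marginal cost at q' = 262.5: 49 + 0.03·262.5 = 56.875.
Δq = 490.9091 − 262.5 = 228.4091; wedge = 82 − 56.875 = 25.125.
DWL = ½ × 228.4091 × 25.125 = 2869.39.

2869.39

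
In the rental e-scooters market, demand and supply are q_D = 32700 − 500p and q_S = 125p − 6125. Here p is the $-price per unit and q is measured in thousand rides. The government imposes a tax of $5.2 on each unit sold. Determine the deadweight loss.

In inverse form: demand p = 65.4 − 0.002q, supply p = 49 + 0.008q.
Competitive equilibrium: 65.4 − 0.002q = 49 + 0.008q → q* = 1640, p* = 62.12.
With the tax, the buyer price exceeds the seller price by 5.2: (65.4 − 0.002q) − (49 + 0.008q) = 5.2 → q' = 1120.
Δq = 1640 − 1120 = 520; the wedge equals the tax, 5.2.
The triangle = ½ × 520 × 5.2 = $1352 thousand.

$1352 thousand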